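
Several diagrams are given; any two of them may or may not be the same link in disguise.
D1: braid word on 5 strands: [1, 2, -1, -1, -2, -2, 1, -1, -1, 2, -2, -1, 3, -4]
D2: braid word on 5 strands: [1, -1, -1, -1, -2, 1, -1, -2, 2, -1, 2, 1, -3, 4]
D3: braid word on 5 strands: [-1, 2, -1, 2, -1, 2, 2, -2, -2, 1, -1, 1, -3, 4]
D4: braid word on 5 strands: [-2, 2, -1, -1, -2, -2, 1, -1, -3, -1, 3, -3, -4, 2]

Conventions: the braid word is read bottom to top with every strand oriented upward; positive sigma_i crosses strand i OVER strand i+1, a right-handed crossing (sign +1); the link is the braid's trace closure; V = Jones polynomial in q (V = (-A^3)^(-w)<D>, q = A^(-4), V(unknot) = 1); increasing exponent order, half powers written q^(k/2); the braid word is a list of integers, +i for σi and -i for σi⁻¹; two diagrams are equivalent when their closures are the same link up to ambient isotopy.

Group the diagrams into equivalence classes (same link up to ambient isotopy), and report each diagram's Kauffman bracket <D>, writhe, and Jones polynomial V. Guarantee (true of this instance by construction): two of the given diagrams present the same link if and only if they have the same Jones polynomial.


equivalence classes: {D1, D4} | {D2} | {D3}
D1 (bracket A^-8 - A^-4 + 2 - A^4 + A^8 - A^12; 14 crossings at w = -4): V = -q^-6 + q^-5 - q^-4 + 2q^-3 - q^-2 + q^-1
V(D2) = 1  (w -2, c 14, <D> = A^-6)
D3 (bracket A^-8 - A^-4 + 1 - A^4 + A^8; 14 crossings at w = 0): V = q^-2 - q^-1 + 1 - q + q^2
V(D4) = -q^-6 + q^-5 - q^-4 + 2q^-3 - q^-2 + q^-1  (w -6, c 14, <D> = A^-14 - A^-10 + 2A^-6 - A^-2 + A^2 - A^6)
key observation: V(q) takes 3 values over 4 diagrams, fixing the grouping


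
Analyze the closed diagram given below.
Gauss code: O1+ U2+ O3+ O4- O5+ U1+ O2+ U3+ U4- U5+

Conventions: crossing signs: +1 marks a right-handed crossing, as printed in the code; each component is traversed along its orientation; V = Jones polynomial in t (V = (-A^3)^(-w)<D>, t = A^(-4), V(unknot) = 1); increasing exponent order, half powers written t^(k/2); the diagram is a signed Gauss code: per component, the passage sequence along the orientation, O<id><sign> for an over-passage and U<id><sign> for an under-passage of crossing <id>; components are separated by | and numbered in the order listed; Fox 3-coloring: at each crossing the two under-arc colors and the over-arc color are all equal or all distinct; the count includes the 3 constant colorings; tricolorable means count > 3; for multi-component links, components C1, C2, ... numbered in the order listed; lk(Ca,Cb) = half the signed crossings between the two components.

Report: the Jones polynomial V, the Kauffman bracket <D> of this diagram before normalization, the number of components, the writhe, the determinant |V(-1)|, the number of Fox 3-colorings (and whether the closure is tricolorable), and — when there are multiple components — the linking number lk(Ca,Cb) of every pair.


V = t + t^3 - t^4
<D> = A^-7 - A^-3 - A^5 (w = +3)
1 component over 5 crossings, w = +3
9 Fox colorings among 3^5, |V(-1)| = 3: tricolorable
why: |V(-1)| = 3: so tricolorable, since 3 divides 3


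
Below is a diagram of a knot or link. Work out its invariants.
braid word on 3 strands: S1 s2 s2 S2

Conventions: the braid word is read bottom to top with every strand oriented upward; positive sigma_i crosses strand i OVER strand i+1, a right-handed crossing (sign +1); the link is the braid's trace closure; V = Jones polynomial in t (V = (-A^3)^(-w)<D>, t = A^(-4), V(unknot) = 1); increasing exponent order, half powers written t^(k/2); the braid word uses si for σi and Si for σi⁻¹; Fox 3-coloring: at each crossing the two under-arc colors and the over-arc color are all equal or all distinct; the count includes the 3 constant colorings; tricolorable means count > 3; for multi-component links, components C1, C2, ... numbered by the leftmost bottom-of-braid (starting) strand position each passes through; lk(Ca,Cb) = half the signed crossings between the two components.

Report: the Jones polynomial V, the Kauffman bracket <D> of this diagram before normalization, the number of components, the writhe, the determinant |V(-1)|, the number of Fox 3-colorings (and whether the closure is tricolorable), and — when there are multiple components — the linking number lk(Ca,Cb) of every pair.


V = 1
<D> = 1 (w = 0)
1 component over 4 crossings, w = 0
3 Fox colorings among 3^4, |V(-1)| = 1: not tricolorable
why: w = 0 shifts under R1 moves; the (-A^3)^(0) factor cancels that in V


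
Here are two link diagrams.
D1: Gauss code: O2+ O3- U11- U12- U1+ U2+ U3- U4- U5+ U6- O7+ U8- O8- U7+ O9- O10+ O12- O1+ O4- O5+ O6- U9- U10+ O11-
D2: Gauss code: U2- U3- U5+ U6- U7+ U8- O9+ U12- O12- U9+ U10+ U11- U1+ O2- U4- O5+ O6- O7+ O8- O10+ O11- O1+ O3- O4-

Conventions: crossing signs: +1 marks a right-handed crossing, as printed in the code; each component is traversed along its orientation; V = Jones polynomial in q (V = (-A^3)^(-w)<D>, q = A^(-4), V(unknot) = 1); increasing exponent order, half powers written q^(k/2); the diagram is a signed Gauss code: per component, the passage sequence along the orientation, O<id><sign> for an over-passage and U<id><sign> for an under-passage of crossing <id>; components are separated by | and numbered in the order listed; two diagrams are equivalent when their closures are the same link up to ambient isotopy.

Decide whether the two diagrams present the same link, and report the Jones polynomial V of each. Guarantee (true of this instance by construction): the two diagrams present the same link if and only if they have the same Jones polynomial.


same link: yes
V(D1) = 1  [12 crossings, <D> = A^-6, w = -2]
V(D2) = 1  (w -2, c 12, <D> = A^-6)
note: one V(q) for all 2 diagrams — one class (guaranteed)


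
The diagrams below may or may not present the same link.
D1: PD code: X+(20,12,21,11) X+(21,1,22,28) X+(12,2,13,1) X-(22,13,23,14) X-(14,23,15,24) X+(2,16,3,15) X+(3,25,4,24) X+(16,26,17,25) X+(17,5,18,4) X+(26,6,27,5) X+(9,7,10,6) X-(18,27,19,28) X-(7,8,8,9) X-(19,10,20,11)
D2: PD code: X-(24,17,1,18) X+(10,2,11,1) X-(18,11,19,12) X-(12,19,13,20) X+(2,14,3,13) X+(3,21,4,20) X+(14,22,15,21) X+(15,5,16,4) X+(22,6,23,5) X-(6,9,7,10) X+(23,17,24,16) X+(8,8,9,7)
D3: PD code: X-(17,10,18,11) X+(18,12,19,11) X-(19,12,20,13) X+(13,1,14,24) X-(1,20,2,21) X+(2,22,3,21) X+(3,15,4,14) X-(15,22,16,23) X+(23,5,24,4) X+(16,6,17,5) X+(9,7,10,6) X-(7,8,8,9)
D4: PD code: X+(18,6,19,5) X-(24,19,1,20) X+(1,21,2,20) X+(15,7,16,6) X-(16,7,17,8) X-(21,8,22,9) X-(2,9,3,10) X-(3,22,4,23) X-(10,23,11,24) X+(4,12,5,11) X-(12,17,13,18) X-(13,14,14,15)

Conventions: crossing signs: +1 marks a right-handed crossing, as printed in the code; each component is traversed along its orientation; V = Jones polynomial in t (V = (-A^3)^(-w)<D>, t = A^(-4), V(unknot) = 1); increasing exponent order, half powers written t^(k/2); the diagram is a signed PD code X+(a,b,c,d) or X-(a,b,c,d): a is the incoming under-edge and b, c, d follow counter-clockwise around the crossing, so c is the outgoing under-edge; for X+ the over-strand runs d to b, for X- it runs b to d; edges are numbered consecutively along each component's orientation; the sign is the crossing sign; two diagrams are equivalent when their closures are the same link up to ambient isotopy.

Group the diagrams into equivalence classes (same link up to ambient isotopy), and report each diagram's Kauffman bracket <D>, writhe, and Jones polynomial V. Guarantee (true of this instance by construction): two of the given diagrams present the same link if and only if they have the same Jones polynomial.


classes: {D1, D2} | {D3} | {D4}
V(D1) = t - t^2 + 2t^3 - t^4 + t^5 - t^6  [14 crossings, <D> = -A^-12 + A^-8 - A^-4 + 2 - A^4 + A^8, w = +4]
V(D2) = t - t^2 + 2t^3 - t^4 + t^5 - t^6  (w +4, c 12, <D> = -A^-12 + A^-8 - A^-4 + 2 - A^4 + A^8)
V(D3) = t + t^3 - t^4  [12 crossings, <D> = -A^-10 + A^-6 + A^2, w = +2]
V(D4) = 1  (w -4, c 12, <D> = A^-12)
note: 3 classes among 4 diagrams; unequal V(t) rules out equality


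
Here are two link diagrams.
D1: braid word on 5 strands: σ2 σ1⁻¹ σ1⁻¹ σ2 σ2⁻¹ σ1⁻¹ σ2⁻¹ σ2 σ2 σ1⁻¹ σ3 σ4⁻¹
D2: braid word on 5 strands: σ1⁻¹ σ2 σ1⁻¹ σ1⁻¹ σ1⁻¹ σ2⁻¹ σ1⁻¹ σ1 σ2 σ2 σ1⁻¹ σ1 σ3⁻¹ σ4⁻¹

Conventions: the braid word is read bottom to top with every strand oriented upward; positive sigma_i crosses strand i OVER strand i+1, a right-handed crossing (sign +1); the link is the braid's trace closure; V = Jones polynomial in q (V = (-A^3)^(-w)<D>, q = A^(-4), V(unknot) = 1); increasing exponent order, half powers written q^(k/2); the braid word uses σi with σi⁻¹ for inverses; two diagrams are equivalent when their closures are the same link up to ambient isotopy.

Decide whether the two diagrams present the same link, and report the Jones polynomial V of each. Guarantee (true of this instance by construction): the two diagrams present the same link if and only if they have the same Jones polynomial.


equivalent: yes
D1 (bracket A^-10 - A^-6 + 2A^-2 - 2A^2 + 2A^6 - 2A^10 + A^14; 12 crossings at w = -2): V = q^-5 - 2q^-4 + 2q^-3 - 2q^-2 + 2q^-1 - 1 + q
D2 (bracket A^-16 - A^-12 + 2A^-8 - 2A^-4 + 2 - 2A^4 + A^8; 14 crossings at w = -4): V = q^-5 - 2q^-4 + 2q^-3 - 2q^-2 + 2q^-1 - 1 + q
key observation: Markov moves rewrite D1 (12 crossings) into D2 (14)


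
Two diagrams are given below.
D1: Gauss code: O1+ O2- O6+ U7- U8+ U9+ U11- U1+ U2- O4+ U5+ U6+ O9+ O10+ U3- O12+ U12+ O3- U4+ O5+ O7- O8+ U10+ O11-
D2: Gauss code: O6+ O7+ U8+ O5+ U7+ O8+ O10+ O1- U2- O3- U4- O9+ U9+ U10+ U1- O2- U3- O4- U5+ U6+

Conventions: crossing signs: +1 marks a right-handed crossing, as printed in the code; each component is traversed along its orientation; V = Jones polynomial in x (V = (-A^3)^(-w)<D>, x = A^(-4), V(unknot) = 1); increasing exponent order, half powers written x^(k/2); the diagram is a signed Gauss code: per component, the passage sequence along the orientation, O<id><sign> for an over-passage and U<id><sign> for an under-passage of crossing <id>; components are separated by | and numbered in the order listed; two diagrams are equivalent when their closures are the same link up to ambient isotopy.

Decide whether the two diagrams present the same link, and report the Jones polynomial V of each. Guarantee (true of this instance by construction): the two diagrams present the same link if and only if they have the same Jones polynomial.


equivalent: no
D1 (bracket -A^-12 + A^-8 - A^-4 + 2 - A^4 + A^8; 12 crossings at w = +4): V = x - x^2 + 2x^3 - x^4 + x^5 - x^6
V(D2) = -x^-3 + x^-2 - x^-1 + 3 - x + x^2 - x^3  (w +2, c 10, <D> = -A^-6 + A^-2 - A^2 + 3A^6 - A^10 + A^14 - A^18)
key observation: 2 classes among 2 diagrams; unequal V(x) rules out equality


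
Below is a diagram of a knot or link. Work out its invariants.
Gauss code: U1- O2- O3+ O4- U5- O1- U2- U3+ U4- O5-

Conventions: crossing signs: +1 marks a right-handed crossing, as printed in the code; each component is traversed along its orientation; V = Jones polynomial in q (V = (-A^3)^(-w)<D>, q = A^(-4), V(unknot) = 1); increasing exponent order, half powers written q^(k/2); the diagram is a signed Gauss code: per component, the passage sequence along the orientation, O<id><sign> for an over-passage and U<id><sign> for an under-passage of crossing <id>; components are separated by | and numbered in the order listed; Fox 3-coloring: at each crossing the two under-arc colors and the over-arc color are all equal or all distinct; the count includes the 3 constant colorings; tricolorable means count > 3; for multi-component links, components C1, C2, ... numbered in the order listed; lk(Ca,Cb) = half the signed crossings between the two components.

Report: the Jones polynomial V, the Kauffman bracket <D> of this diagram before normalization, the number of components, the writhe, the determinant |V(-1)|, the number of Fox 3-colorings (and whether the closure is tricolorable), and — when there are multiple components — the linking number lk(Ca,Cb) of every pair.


Jones polynomial: V(q) = -q^-4 + q^-3 + q^-1
<D> = -A^-5 - A^3 + A^7; writhe -3
components 1, writhe -3 (5 crossings)
3-colorings: 9 of 3^5, det 3 — tricolorable
note: V spans 3 powers of q: at least 3 crossings in any diagram


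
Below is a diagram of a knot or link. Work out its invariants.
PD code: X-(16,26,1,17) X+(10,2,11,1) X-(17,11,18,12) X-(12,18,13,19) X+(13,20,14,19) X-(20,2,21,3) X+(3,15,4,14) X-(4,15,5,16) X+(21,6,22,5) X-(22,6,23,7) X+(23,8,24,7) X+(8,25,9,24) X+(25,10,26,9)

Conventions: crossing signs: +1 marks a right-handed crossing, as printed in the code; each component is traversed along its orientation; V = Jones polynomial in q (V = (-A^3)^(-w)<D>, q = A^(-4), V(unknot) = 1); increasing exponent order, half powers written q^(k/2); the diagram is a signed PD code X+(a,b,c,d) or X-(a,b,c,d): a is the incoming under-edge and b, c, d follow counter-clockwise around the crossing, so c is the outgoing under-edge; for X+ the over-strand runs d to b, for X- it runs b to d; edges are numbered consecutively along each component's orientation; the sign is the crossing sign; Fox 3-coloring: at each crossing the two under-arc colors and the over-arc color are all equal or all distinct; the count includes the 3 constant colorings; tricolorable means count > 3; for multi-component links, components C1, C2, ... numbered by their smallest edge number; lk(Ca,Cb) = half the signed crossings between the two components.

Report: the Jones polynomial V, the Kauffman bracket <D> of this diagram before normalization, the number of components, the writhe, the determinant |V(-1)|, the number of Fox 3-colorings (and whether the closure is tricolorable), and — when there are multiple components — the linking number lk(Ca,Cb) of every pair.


V = -q^(-3/2) + q^(-1/2) - 2q^(1/2) + q^(3/2) - 2q^(5/2) + q^(7/2)
<D> = -A^-11 + 2A^-7 - A^-3 + 2A - A^5 + A^9 (w = +1)
2 components over 13 crossings, w = +1
lk(C1,C2): 0
3 Fox colorings among 3^13, |V(-1)| = 8: not tricolorable
why: the span of V is 5, within the link bound 13 + 2 - 1


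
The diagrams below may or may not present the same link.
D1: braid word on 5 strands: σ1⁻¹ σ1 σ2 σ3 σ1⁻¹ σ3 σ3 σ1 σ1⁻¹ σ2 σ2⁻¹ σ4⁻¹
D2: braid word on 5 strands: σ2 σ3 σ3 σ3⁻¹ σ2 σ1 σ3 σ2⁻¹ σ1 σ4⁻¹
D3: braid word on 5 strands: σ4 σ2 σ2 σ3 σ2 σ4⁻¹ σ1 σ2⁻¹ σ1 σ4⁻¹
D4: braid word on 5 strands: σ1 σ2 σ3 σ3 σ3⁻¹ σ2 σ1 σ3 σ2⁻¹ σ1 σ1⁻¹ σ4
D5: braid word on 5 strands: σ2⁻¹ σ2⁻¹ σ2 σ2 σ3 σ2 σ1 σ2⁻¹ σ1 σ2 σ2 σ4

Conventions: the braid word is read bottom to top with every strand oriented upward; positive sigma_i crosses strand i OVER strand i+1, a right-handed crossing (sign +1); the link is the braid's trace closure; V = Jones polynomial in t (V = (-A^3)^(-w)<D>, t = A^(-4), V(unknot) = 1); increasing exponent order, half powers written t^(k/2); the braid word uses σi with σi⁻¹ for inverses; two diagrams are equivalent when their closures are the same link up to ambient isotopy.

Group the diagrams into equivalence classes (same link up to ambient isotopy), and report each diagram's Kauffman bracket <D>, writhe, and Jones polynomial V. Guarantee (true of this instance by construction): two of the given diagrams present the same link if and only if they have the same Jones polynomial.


grouping into links: {D1} | {D2, D3, D4, D5}
V(D1) = t + t^3 - t^4  (w +2, c 12, <D> = -A^-10 + A^-6 + A^2)
D2 (bracket -A^-12 + A^-8 - A^-4 + 2 - A^4 + A^8; 10 crossings at w = +4): V = t - t^2 + 2t^3 - t^4 + t^5 - t^6
D3 (bracket -A^-12 + A^-8 - A^-4 + 2 - A^4 + A^8; 10 crossings at w = +4): V = t - t^2 + 2t^3 - t^4 + t^5 - t^6
V(D4) = t - t^2 + 2t^3 - t^4 + t^5 - t^6  [12 crossings, <D> = -A^-6 + A^-2 - A^2 + 2A^6 - A^10 + A^14, w = +6]
V(D5) = t - t^2 + 2t^3 - t^4 + t^5 - t^6  [12 crossings, <D> = -A^-6 + A^-2 - A^2 + 2A^6 - A^10 + A^14, w = +6]
key observation: V(t) takes 2 values over 5 diagrams, fixing the grouping


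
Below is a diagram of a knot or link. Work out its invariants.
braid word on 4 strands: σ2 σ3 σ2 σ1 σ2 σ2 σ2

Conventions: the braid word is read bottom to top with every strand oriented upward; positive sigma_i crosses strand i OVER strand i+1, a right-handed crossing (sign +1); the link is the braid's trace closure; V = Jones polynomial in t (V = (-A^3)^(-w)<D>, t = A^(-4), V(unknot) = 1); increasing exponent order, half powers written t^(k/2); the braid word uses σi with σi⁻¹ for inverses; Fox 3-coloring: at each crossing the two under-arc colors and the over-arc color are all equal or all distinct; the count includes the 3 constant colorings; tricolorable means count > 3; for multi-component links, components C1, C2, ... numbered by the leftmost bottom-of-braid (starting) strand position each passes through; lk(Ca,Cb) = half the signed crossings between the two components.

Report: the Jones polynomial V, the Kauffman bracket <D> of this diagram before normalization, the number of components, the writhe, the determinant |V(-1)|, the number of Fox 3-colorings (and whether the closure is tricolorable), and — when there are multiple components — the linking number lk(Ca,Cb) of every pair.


V(t) = t^2 + t^4 - t^5 + t^6 - t^7
bracket: A^-7 - A^-3 + A - A^5 - A^13, w = +7
1 component, writhe +7, over 7 crossings
det 5, colorings 3 of 3^7 — not tricolorable
observation: det 5 = |V(-1)|; not divisible by 3, so not tricolorable


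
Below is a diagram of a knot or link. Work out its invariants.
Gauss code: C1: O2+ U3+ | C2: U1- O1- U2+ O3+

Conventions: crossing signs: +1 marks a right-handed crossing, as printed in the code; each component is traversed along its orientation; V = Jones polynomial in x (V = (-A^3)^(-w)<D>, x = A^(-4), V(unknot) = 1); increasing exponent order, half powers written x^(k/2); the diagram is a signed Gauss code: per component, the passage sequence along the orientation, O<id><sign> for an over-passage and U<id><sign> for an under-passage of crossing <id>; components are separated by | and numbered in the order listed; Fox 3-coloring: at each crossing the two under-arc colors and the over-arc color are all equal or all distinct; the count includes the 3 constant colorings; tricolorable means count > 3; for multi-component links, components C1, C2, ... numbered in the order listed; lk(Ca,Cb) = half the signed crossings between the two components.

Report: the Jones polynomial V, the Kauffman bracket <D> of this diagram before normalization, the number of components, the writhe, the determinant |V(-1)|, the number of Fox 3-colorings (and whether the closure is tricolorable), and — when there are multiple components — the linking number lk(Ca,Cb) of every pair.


Jones polynomial: V(x) = -x^(1/2) - x^(5/2)
<D> = A^-7 + A; writhe +1
components 2, writhe +1 (3 crossings)
linking number lk(C1,C2) = +1
3-colorings: 3 of 3^3, det 2 — not tricolorable
note: w = +1 shifts under R1 moves; the (-A^3)^(-1) factor cancels that in V


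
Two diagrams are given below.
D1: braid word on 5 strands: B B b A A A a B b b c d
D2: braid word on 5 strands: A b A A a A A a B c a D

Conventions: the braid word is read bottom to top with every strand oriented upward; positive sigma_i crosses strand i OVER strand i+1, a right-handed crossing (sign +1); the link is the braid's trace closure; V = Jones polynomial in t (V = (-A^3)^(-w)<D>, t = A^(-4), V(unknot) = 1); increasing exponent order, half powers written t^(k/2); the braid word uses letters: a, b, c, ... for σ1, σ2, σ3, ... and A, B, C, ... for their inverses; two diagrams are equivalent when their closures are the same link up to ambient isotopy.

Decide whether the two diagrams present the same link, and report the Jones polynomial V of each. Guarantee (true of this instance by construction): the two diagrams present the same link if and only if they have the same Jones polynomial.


equivalent: yes
V(D1) = t^-3 + t^-2 + t^-1 + 1  (w 0, c 12, <D> = 1 + A^4 + A^8 + A^12)
V(D2) = t^-3 + t^-2 + t^-1 + 1  (w -2, c 12, <D> = A^-6 + A^-2 + A^2 + A^6)
why: all 2 diagrams share one V(t), hence one class


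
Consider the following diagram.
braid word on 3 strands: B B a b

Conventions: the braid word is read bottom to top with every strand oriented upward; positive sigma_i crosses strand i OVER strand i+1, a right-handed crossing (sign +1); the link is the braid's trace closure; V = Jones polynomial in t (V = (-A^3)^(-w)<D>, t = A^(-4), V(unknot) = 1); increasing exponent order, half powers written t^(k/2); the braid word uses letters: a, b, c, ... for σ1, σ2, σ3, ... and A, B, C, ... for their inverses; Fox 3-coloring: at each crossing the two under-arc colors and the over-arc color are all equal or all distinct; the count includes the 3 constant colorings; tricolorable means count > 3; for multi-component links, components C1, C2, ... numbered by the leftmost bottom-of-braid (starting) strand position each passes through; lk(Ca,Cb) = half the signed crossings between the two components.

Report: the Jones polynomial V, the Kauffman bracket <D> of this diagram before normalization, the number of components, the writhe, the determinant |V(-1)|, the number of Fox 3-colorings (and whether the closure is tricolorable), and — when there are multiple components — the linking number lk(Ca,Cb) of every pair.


Jones polynomial: V(t) = 1
<D> = 1; writhe 0
components 1, writhe 0 (4 crossings)
3-colorings: 3 of 3^4, det 1 — not tricolorable
note: det 1 = |V(-1)|; not divisible by 3, so not tricolorable


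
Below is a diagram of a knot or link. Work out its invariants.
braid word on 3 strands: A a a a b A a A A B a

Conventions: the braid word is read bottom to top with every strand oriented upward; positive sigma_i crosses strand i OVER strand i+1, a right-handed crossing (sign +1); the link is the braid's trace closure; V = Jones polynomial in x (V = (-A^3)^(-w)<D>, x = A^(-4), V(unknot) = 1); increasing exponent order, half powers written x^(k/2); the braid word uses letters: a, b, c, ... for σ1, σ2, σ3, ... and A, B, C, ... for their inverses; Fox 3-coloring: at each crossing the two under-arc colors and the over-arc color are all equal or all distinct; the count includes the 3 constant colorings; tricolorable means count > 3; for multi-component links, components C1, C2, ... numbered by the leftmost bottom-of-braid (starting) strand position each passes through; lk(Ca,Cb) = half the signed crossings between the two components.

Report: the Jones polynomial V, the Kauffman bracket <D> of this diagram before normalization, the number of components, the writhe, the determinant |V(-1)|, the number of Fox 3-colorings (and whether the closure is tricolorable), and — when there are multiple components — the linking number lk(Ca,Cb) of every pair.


V(x) = -x^(-3/2) - 2x^(1/2) + x^(3/2) - x^(5/2) + x^(7/2)
bracket: -A^-11 + A^-7 - A^-3 + 2A + A^9, w = +1
2 components, writhe +1, over 11 crossings
lk(C1,C2) = -1
det 6, colorings 9 of 3^11 — tricolorable
observation: the span of V is 5, within the link bound 11 + 2 - 1


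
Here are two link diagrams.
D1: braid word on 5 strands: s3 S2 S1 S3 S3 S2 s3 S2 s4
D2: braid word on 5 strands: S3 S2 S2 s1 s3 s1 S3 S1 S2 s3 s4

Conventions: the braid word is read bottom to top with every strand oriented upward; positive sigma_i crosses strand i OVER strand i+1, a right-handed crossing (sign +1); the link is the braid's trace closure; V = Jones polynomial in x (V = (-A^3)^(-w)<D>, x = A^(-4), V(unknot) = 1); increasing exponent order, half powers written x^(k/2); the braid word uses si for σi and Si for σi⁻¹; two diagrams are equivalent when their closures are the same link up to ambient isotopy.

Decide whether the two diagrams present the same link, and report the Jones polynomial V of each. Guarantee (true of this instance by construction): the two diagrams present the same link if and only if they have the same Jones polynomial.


same link: no
V(D1) = x^(-11/2) - x^(-9/2) + x^(-7/2) - 2x^(-5/2) + x^(-3/2) - 2x^(-1/2)  [9 crossings, <D> = 2A^-7 - A^-3 + 2A - A^5 + A^9 - A^13, w = -3]
V(D2) = x^(-9/2) - x^(-5/2) - x^(-3/2) - x^(-1/2)  (w -1, c 11, <D> = A^-1 + A^3 + A^7 - A^15)
note: comparing 2 Jones polynomials yields 2 groups


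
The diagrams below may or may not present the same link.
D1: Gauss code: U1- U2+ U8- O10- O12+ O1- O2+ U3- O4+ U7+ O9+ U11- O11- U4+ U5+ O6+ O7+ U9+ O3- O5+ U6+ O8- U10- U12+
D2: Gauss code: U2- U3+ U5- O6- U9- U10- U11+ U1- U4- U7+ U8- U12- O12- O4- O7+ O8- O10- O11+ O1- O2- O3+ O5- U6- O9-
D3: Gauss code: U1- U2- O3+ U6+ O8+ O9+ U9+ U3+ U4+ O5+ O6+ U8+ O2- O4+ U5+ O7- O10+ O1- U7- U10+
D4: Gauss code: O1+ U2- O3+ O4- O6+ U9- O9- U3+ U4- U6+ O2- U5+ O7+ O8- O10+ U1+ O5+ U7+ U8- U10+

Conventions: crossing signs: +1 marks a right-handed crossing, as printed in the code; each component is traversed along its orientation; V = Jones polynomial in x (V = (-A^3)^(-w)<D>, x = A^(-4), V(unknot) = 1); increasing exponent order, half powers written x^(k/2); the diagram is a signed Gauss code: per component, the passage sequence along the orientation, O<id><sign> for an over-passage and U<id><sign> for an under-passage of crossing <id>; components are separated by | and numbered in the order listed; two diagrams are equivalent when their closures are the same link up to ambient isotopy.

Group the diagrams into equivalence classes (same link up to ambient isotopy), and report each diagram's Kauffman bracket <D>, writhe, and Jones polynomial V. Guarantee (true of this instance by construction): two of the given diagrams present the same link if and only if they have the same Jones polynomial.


equivalence classes: {D1, D3} | {D2} | {D4}
D1 (bracket -A^-18 + A^-14 - A^-10 + 2A^-6 - A^-2 + A^2; 12 crossings at w = +2): V = x - x^2 + 2x^3 - x^4 + x^5 - x^6
V(D2) = -x^-4 + x^-3 + x^-1  (w -6, c 12, <D> = A^-14 + A^-6 - A^-2)
V(D3) = x - x^2 + 2x^3 - x^4 + x^5 - x^6  [10 crossings, <D> = -A^-12 + A^-8 - A^-4 + 2 - A^4 + A^8, w = +4]
V(D4) = x + x^3 - x^4  (w +2, c 10, <D> = -A^-10 + A^-6 + A^2)
key observation: comparing 4 Jones polynomials yields 3 groups


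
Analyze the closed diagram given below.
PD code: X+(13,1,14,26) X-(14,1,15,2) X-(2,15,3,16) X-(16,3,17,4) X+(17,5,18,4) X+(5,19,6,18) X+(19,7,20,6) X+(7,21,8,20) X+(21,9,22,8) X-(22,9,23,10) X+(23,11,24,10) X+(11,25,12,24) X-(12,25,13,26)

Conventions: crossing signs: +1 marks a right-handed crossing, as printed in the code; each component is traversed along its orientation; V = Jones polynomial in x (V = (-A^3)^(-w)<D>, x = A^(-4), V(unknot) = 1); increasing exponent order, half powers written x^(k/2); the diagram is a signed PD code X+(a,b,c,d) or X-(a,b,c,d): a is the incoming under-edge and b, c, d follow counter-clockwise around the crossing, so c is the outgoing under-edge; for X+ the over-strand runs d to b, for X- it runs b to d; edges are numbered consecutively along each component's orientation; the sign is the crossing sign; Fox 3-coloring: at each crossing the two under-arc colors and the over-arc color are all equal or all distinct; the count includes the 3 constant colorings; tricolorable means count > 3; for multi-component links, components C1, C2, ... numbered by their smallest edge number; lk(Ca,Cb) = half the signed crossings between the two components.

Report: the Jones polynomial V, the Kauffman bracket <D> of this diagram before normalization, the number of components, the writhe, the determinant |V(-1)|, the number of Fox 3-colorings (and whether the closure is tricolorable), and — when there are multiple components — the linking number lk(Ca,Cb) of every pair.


Jones polynomial: V(x) = x + x^3 - x^4
<D> = A^-7 - A^-3 - A^5; writhe +3
components 1, writhe +3 (13 crossings)
3-colorings: 9 of 3^13, det 3 — tricolorable
note: |V(-1)| = 3: so tricolorable, since 3 divides 3


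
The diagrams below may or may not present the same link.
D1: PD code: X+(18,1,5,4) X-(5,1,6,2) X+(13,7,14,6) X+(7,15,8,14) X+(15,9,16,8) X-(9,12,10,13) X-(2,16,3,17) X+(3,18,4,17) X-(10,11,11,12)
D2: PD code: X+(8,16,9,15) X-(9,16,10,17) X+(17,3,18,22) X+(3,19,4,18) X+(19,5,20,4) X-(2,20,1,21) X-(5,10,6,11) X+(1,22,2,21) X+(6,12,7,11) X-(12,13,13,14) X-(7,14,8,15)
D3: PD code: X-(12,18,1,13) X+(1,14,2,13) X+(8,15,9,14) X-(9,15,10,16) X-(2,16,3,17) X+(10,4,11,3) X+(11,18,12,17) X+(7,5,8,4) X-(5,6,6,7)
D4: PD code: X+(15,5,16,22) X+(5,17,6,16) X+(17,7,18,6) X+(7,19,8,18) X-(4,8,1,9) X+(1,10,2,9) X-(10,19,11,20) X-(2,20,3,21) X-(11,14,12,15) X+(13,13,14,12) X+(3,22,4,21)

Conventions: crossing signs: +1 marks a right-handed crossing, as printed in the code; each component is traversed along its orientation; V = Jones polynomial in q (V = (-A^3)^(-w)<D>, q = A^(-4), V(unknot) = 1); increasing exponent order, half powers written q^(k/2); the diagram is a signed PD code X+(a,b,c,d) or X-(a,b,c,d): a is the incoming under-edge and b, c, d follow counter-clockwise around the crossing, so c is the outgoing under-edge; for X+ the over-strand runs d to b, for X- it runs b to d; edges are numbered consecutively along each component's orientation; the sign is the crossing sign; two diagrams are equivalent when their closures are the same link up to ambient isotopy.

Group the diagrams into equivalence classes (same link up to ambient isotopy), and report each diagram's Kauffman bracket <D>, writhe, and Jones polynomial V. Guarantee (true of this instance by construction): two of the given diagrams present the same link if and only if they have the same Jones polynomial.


classes: {D1, D2, D4} | {D3}
V(D1) = -q^(1/2) - q^(3/2) - q^(5/2) + q^(9/2)  [9 crossings, <D> = -A^-15 + A^-7 + A^-3 + A, w = +1]
V(D2) = -q^(1/2) - q^(3/2) - q^(5/2) + q^(9/2)  [11 crossings, <D> = -A^-15 + A^-7 + A^-3 + A, w = +1]
D3 (bracket A + A^5; 9 crossings at w = +1): V = -q^(-1/2) - q^(1/2)
D4 (bracket -A^-9 + A^-1 + A^3 + A^7; 11 crossings at w = +3): V = -q^(1/2) - q^(3/2) - q^(5/2) + q^(9/2)
insight: 2 classes among 4 diagrams; unequal V(q) rules out equality


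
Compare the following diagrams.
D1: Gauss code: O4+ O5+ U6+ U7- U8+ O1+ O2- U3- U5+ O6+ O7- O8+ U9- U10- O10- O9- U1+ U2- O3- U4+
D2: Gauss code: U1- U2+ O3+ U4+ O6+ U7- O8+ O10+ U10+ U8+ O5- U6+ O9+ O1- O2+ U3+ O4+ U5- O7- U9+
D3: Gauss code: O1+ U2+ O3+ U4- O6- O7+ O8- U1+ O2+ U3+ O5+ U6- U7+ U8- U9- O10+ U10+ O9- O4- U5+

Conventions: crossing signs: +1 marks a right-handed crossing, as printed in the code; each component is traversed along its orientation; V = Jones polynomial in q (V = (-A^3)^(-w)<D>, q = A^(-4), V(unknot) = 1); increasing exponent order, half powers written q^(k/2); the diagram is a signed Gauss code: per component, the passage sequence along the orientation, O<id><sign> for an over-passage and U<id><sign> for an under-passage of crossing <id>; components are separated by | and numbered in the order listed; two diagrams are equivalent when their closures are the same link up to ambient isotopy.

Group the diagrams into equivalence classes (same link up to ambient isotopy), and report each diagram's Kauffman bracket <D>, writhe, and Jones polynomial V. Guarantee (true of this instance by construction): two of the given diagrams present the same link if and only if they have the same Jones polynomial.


equivalence classes: {D1} | {D2, D3}
D1 (bracket 1; 10 crossings at w = 0): V = 1
D2 (bracket A^-8 - 2A^-4 + 2 - 2A^4 + 2A^8 - A^12 + A^16; 10 crossings at w = +4): V = q^-1 - 1 + 2q - 2q^2 + 2q^3 - 2q^4 + q^5
V(D3) = q^-1 - 1 + 2q - 2q^2 + 2q^3 - 2q^4 + q^5  [10 crossings, <D> = A^-14 - 2A^-10 + 2A^-6 - 2A^-2 + 2A^2 - A^6 + A^10, w = +2]
key observation: V(q) takes 2 values over 3 diagrams, fixing the grouping


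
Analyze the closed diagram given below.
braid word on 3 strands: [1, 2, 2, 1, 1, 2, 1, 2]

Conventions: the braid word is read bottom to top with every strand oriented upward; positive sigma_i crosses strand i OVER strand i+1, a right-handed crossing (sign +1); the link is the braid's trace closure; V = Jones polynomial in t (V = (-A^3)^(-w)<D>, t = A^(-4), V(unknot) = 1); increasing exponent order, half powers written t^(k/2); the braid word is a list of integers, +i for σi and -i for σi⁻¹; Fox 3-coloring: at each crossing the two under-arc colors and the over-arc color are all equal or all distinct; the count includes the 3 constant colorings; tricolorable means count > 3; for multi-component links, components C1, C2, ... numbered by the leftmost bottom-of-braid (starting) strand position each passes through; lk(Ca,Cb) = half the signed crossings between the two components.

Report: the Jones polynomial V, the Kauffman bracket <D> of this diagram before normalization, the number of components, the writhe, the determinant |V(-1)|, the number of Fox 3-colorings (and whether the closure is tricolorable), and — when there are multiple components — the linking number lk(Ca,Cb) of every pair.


V = t^3 + t^5 - t^8
<D> = -A^-8 + A^4 + A^12 (w = +8)
1 component over 8 crossings, w = +8
9 Fox colorings among 3^8, |V(-1)| = 3: tricolorable
why: the span of V is 5, forcing >= 5 crossings in any diagram


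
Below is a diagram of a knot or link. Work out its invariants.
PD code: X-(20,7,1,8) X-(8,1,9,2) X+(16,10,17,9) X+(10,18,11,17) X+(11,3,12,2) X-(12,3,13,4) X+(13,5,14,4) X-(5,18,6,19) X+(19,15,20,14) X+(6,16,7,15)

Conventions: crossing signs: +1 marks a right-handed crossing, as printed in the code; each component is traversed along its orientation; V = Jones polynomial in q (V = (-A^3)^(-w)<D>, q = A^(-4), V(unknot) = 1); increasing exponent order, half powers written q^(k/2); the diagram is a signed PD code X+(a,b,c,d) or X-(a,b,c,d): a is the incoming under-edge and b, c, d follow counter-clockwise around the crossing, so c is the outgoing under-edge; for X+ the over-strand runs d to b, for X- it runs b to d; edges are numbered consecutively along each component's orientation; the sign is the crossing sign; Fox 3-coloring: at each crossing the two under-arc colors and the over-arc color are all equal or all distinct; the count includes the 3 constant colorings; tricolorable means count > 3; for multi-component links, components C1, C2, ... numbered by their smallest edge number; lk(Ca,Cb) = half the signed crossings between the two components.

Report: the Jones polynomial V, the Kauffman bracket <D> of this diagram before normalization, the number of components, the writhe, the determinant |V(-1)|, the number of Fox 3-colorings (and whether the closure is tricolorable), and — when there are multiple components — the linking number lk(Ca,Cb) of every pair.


V = -q^-1 + 2 - q + 2q^2 - q^3 + q^4 - q^5
<D> = -A^-14 + A^-10 - A^-6 + 2A^-2 - A^2 + 2A^6 - A^10 (w = +2)
1 component over 10 crossings, w = +2
9 Fox colorings among 3^10, |V(-1)| = 9: tricolorable
why: w = +2 shifts under R1 moves; the (-A^3)^(-2) factor cancels that in V


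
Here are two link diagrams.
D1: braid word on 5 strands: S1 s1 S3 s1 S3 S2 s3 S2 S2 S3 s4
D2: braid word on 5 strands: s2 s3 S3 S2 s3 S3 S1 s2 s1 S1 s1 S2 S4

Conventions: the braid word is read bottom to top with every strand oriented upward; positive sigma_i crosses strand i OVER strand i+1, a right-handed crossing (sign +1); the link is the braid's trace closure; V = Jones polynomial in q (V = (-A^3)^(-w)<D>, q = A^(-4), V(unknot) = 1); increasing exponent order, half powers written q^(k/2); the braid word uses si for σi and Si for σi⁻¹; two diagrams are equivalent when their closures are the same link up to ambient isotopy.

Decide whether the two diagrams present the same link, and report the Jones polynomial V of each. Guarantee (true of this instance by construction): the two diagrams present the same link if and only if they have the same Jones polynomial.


equivalent: no
V(D1) = -q^(-15/2) + 2q^(-13/2) - 2q^(-11/2) + 2q^(-9/2) - 3q^(-7/2) + q^(-5/2) - q^(-3/2)  (w -3, c 11, <D> = A^-3 - A + 3A^5 - 2A^9 + 2A^13 - 2A^17 + A^21)
V(D2) = -q^(-1/2) - q^(1/2)  (w -1, c 13, <D> = A^-5 + A^-1)
why: comparing 2 Jones polynomials yields 2 groups


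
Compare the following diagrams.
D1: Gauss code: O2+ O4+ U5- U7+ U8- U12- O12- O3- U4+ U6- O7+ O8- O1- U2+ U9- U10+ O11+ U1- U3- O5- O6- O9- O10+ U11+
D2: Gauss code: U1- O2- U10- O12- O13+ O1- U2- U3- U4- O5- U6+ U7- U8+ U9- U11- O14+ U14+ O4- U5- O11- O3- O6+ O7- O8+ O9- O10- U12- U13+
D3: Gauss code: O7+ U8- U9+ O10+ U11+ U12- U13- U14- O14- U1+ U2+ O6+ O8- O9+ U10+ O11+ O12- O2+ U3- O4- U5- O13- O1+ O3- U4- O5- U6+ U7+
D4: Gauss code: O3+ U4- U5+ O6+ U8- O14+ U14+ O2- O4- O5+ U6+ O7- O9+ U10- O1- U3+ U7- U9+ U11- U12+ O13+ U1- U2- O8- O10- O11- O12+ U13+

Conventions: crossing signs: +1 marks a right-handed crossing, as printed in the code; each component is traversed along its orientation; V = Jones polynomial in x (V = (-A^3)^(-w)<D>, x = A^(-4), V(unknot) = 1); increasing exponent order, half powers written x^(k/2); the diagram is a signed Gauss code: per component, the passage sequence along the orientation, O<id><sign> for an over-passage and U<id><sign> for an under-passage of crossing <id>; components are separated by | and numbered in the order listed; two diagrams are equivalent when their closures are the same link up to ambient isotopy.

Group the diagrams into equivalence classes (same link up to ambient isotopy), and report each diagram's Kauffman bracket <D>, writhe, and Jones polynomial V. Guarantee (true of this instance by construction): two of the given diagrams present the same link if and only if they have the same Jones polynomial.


classes: {D1, D4} | {D2} | {D3}
V(D1) = x^-4 - x^-3 + x^-2 - 2x^-1 + 2 - x + x^2  [12 crossings, <D> = A^-14 - A^-10 + 2A^-6 - 2A^-2 + A^2 - A^6 + A^10, w = -2]
D2 (bracket A^-10 + 2A^-2 - 2A^2 + A^6 - 2A^10 + A^14; 14 crossings at w = -6): V = x^-8 - 2x^-7 + x^-6 - 2x^-5 + 2x^-4 + x^-2
D3 (bracket -A^-12 + A^-8 - A^-4 + 3 - A^4 + A^8 - A^12; 14 crossings at w = 0): V = -x^-3 + x^-2 - x^-1 + 3 - x + x^2 - x^3
V(D4) = x^-4 - x^-3 + x^-2 - 2x^-1 + 2 - x + x^2  [14 crossings, <D> = A^-8 - A^-4 + 2 - 2A^4 + A^8 - A^12 + A^16, w = 0]
note: V(x) takes 3 values over 4 diagrams, fixing the grouping


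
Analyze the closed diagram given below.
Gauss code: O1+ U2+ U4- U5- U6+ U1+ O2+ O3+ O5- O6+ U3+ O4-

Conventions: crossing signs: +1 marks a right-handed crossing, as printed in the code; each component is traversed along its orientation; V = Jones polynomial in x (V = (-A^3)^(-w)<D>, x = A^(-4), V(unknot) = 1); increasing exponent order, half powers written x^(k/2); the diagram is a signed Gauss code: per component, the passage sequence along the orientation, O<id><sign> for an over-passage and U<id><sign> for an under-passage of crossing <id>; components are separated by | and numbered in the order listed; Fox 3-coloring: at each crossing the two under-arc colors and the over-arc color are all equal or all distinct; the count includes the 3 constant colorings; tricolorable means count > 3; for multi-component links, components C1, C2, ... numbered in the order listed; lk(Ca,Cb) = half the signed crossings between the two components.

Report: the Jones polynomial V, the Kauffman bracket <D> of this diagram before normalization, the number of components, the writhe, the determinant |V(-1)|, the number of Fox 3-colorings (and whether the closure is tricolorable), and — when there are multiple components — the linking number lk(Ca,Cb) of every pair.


V = 1
<D> = A^6 (w = +2)
1 component over 6 crossings, w = +2
3 Fox colorings among 3^6, |V(-1)| = 1: not tricolorable
why: det 1 = |V(-1)|; not divisible by 3, so not tricolorable


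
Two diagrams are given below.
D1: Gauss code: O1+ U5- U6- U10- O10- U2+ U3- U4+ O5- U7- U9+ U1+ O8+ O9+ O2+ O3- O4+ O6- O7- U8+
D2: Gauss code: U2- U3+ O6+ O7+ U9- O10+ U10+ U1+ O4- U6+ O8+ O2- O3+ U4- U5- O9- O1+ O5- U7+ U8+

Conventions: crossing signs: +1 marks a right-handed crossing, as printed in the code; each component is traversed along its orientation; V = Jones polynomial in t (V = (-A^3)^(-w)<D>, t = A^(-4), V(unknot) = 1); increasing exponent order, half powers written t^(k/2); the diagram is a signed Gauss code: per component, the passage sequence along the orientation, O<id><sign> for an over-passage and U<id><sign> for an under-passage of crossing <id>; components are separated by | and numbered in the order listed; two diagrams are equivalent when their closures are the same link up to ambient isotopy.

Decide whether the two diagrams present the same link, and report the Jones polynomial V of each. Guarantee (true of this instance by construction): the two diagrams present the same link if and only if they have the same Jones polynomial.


equivalent: yes
D1 (bracket 1; 10 crossings at w = 0): V = 1
D2 (bracket A^6; 10 crossings at w = +2): V = 1
key observation: all 2 diagrams share one V(t), hence one class
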